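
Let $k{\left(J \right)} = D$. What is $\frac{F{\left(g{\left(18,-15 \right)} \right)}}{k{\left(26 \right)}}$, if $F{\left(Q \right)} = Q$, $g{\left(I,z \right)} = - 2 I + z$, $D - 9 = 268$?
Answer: $- \frac{51}{277} \approx -0.18412$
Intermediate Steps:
$D = 277$ ($D = 9 + 268 = 277$)
$k{\left(J \right)} = 277$
$g{\left(I,z \right)} = z - 2 I$
$\frac{F{\left(g{\left(18,-15 \right)} \right)}}{k{\left(26 \right)}} = \frac{-15 - 36}{277} = \left(-15 - 36\right) \frac{1}{277} = \left(-51\right) \frac{1}{277} = - \frac{51}{277}$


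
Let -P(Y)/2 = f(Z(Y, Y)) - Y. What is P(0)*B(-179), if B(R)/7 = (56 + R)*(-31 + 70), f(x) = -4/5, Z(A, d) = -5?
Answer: -268632/5 ≈ -53726.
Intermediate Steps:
f(x) = -⅘ (f(x) = -4*⅕ = -⅘)
P(Y) = 8/5 + 2*Y (P(Y) = -2*(-⅘ - Y) = 8/5 + 2*Y)
B(R) = 15288 + 273*R (B(R) = 7*((56 + R)*(-31 + 70)) = 7*((56 + R)*39) = 7*(2184 + 39*R) = 15288 + 273*R)
P(0)*B(-179) = (8/5 + 2*0)*(15288 + 273*(-179)) = (8/5 + 0)*(15288 - 48867) = (8/5)*(-33579) = -268632/5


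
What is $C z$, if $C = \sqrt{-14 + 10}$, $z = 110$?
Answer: $220 i \approx 220.0 i$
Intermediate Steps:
$C = 2 i$ ($C = \sqrt{-4} = 2 i \approx 2.0 i$)
$C z = 2 i 110 = 220 i$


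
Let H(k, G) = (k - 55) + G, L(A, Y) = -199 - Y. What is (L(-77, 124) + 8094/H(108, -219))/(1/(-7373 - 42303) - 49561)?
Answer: 1532802656/204345355671 ≈ 0.0075010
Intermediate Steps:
H(k, G) = -55 + G + k (H(k, G) = (-55 + k) + G = -55 + G + k)
(L(-77, 124) + 8094/H(108, -219))/(1/(-7373 - 42303) - 49561) = ((-199 - 1*124) + 8094/(-55 - 219 + 108))/(1/(-7373 - 42303) - 49561) = ((-199 - 124) + 8094/(-166))/(1/(-49676) - 49561) = (-323 + 8094*(-1/166))/(-1/49676 - 49561) = (-323 - 4047/83)/(-2461992237/49676) = -30856/83*(-49676/2461992237) = 1532802656/204345355671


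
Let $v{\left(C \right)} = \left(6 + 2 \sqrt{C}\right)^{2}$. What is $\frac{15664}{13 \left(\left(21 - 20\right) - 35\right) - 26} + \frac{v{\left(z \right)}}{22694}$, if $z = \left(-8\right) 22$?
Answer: $- \frac{44473930}{1327599} + \frac{48 i \sqrt{11}}{11347} \approx -33.5 + 0.01403 i$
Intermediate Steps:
$z = -176$
$\frac{15664}{13 \left(\left(21 - 20\right) - 35\right) - 26} + \frac{v{\left(z \right)}}{22694} = \frac{15664}{13 \left(\left(21 - 20\right) - 35\right) - 26} + \frac{4 \left(3 + \sqrt{-176}\right)^{2}}{22694} = \frac{15664}{13 \left(1 - 35\right) - 26} + 4 \left(3 + 4 i \sqrt{11}\right)^{2} \cdot \frac{1}{22694} = \frac{15664}{13 \left(-34\right) - 26} + \frac{2 \left(3 + 4 i \sqrt{11}\right)^{2}}{11347} = \frac{15664}{-442 - 26} + \frac{2 \left(3 + 4 i \sqrt{11}\right)^{2}}{11347} = \frac{15664}{-468} + \frac{2 \left(3 + 4 i \sqrt{11}\right)^{2}}{11347} = 15664 \left(- \frac{1}{468}\right) + \frac{2 \left(3 + 4 i \sqrt{11}\right)^{2}}{11347} = - \frac{3916}{117} + \frac{2 \left(3 + 4 i \sqrt{11}\right)^{2}}{11347}$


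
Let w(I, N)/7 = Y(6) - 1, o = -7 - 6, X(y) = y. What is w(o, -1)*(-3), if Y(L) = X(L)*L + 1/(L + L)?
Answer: -2947/4 ≈ -736.75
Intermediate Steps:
Y(L) = L² + 1/(2*L) (Y(L) = L*L + 1/(L + L) = L² + 1/(2*L))
o = -13
w(I, N) = 2947/12 (w(I, N) = 7*((½ + 6³)/6 - 1) = 7*((½ + 216)/6 - 1) = 7*((⅙)*(433/2) - 1) = 7*(433/12 - 1) = 7*(421/12) = 2947/12)
w(o, -1)*(-3) = (2947/12)*(-3) = -2947/4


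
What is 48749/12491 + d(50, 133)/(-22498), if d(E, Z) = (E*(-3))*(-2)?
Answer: 546503851/140511259 ≈ 3.8894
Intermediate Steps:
d(E, Z) = 6*E (d(E, Z) = -3*E*(-2) = 6*E)
48749/12491 + d(50, 133)/(-22498) = 48749/12491 + (6*50)/(-22498) = 48749*(1/12491) + 300*(-1/22498) = 48749/12491 - 150/11249 = 546503851/140511259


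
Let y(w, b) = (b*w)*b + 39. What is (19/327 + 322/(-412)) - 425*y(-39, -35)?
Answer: 1366626734867/67362 ≈ 2.0288e+7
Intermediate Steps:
y(w, b) = 39 + w*b² (y(w, b) = w*b² + 39 = 39 + w*b²)
(19/327 + 322/(-412)) - 425*y(-39, -35) = (19/327 + 322/(-412)) - 425*(39 - 39*(-35)²) = (19*(1/327) + 322*(-1/412)) - 425*(39 - 39*1225) = (19/327 - 161/206) - 425*(39 - 47775) = -48733/67362 - 425*(-47736) = -48733/67362 + 20287800 = 1366626734867/67362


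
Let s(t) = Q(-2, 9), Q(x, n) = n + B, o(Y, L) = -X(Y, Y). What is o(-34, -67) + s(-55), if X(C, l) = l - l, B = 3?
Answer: 12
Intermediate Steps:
X(C, l) = 0
o(Y, L) = 0 (o(Y, L) = -1*0 = 0)
Q(x, n) = 3 + n (Q(x, n) = n + 3 = 3 + n)
s(t) = 12 (s(t) = 3 + 9 = 12)
o(-34, -67) + s(-55) = 0 + 12 = 12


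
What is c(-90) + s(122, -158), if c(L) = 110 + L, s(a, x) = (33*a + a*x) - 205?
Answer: -15435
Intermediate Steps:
s(a, x) = -205 + 33*a + a*x
c(-90) + s(122, -158) = (110 - 90) + (-205 + 33*122 + 122*(-158)) = 20 + (-205 + 4026 - 19276) = 20 - 15455 = -15435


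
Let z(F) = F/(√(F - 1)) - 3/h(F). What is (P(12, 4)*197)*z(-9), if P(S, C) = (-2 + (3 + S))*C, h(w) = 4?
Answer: -7683 + 46098*I*√10/5 ≈ -7683.0 + 29155.0*I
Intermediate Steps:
P(S, C) = C*(1 + S) (P(S, C) = (1 + S)*C = C*(1 + S))
z(F) = -¾ + F/√(-1 + F) (z(F) = F/(√(F - 1)) - 3/4 = F/(√(-1 + F)) - 3*¼ = F/√(-1 + F) - ¾ = -¾ + F/√(-1 + F))
(P(12, 4)*197)*z(-9) = ((4*(1 + 12))*197)*(-¾ - 9/√(-1 - 9)) = ((4*13)*197)*(-¾ - (-9)*I*√10/10) = (52*197)*(-¾ - (-9)*I*√10/10) = 10244*(-¾ + 9*I*√10/10) = -7683 + 46098*I*√10/5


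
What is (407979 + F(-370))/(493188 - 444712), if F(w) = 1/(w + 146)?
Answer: 91387295/10858624 ≈ 8.4161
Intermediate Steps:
F(w) = 1/(146 + w)
(407979 + F(-370))/(493188 - 444712) = (407979 + 1/(146 - 370))/(493188 - 444712) = (407979 + 1/(-224))/48476 = (407979 - 1/224)*(1/48476) = (91387295/224)*(1/48476) = 91387295/10858624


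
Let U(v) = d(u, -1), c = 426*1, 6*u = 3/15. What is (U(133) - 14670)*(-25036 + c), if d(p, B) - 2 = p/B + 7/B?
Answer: 1083457711/3 ≈ 3.6115e+8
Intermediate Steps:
u = 1/30 (u = (3/15)/6 = (3*(1/15))/6 = (⅙)*(⅕) = 1/30 ≈ 0.033333)
c = 426
d(p, B) = 2 + 7/B + p/B (d(p, B) = 2 + (p/B + 7/B) = 2 + (7/B + p/B) = 2 + 7/B + p/B)
U(v) = -151/30 (U(v) = (7 + 1/30 + 2*(-1))/(-1) = -(7 + 1/30 - 2) = -1*151/30 = -151/30)
(U(133) - 14670)*(-25036 + c) = (-151/30 - 14670)*(-25036 + 426) = -440251/30*(-24610) = 1083457711/3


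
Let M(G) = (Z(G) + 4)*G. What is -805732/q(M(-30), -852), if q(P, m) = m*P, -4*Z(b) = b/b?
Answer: -402866/47925 ≈ -8.4062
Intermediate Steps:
Z(b) = -¼ (Z(b) = -b/(4*b) = -¼*1 = -¼)
M(G) = 15*G/4 (M(G) = (-¼ + 4)*G = 15*G/4)
q(P, m) = P*m
-805732/q(M(-30), -852) = -805732/(((15/4)*(-30))*(-852)) = -805732/((-225/2*(-852))) = -805732/95850 = -805732*1/95850 = -402866/47925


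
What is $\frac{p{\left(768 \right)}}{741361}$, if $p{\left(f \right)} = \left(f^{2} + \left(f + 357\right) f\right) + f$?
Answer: $\frac{1454592}{741361} \approx 1.9621$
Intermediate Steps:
$p{\left(f \right)} = f + f^{2} + f \left(357 + f\right)$ ($p{\left(f \right)} = \left(f^{2} + \left(357 + f\right) f\right) + f = \left(f^{2} + f \left(357 + f\right)\right) + f = f + f^{2} + f \left(357 + f\right)$)
$\frac{p{\left(768 \right)}}{741361} = \frac{2 \cdot 768 \left(179 + 768\right)}{741361} = 2 \cdot 768 \cdot 947 \cdot \frac{1}{741361} = 1454592 \cdot \frac{1}{741361} = \frac{1454592}{741361}$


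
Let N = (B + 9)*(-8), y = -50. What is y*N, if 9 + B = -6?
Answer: -2400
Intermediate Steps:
B = -15 (B = -9 - 6 = -15)
N = 48 (N = (-15 + 9)*(-8) = -6*(-8) = 48)
y*N = -50*48 = -2400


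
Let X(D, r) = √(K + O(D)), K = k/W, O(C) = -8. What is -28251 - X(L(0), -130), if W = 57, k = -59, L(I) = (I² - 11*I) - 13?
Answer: -28251 - I*√29355/57 ≈ -28251.0 - 3.0058*I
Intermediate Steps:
L(I) = -13 + I² - 11*I
K = -59/57 ≈ -1.0351
X(D, r) = I*√29355/57 (X(D, r) = √(-59/57 - 8) = √(-515/57) = I*√29355/57)
-28251 - X(L(0), -130) = -28251 - I*√29355/57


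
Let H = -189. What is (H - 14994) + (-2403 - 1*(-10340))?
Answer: -7246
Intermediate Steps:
(H - 14994) + (-2403 - 1*(-10340)) = (-189 - 14994) + (-2403 - 1*(-10340)) = -15183 + (-2403 + 10340) = -15183 + 7937 = -7246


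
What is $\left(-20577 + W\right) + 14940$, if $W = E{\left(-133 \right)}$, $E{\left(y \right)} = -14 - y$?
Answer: $-5518$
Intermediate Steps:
$W = 119$ ($W = -14 - -133 = -14 + 133 = 119$)
$\left(-20577 + W\right) + 14940 = \left(-20577 + 119\right) + 14940 = -20458 + 14940 = -5518$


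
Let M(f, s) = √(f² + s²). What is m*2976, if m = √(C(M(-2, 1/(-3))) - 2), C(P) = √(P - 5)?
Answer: 992*√(-18 + 3*√3*√(-15 + √37)) ≈ 1684.2 + 4533.2*I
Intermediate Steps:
C(P) = √(-5 + P)
m = √(-2 + √(-5 + √37/3)) (m = √(√(-5 + √((-2)² + (1/(-3))²)) - 2) = √(√(-5 + √(4 + (-⅓)²)) - 2) = √(√(-5 + √(4 + ⅑)) - 2) = √(√(-5 + √(37/9)) - 2) = √(√(-5 + √37/3) - 2) = √(-2 + √(-5 + √37/3)) ≈ 0.56592 + 1.5232*I)
m*2976 = (√(-18 + 3*√3*√(-15 + √37))/3)*2976 = 992*√(-18 + 3*√3*√(-15 + √37))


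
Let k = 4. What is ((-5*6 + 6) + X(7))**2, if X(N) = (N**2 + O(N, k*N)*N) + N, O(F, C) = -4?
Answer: 16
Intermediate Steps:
X(N) = N**2 - 3*N (X(N) = (N**2 - 4*N) + N = N**2 - 3*N)
((-5*6 + 6) + X(7))**2 = ((-5*6 + 6) + 7*(-3 + 7))**2 = ((-30 + 6) + 7*4)**2 = (-24 + 28)**2 = 4**2 = 16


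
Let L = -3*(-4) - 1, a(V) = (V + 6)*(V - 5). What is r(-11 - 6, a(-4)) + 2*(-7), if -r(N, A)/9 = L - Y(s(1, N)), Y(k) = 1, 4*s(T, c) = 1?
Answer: -104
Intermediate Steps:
s(T, c) = ¼ (s(T, c) = (¼)*1 = ¼)
a(V) = (-5 + V)*(6 + V) (a(V) = (6 + V)*(-5 + V) = (-5 + V)*(6 + V))
L = 11 (L = 12 - 1 = 11)
r(N, A) = -90 (r(N, A) = -9*(11 - 1*1) = -9*(11 - 1) = -9*10 = -90)
r(-11 - 6, a(-4)) + 2*(-7) = -90 + 2*(-7) = -90 - 14 = -104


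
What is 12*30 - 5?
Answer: 355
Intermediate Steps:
12*30 - 5 = 360 - 5 = 355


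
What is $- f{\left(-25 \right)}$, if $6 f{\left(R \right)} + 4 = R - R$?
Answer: $\frac{2}{3} \approx 0.66667$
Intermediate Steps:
$f{\left(R \right)} = - \frac{2}{3}$ ($f{\left(R \right)} = - \frac{2}{3} + \frac{R - R}{6} = - \frac{2}{3} + \frac{1}{6} \cdot 0 = - \frac{2}{3} + 0 = - \frac{2}{3}$)
$- f{\left(-25 \right)} = \left(-1\right) \left(- \frac{2}{3}\right) = \frac{2}{3}$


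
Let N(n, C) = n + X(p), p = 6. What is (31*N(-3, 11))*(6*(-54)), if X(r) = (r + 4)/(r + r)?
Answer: 21762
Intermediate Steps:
X(r) = (4 + r)/(2*r) (X(r) = (4 + r)/((2*r)) = (4 + r)*(1/(2*r)) = (4 + r)/(2*r))
N(n, C) = 5/6 + n (N(n, C) = n + (1/2)*(4 + 6)/6 = n + (1/2)*(1/6)*10 = n + 5/6 = 5/6 + n)
(31*N(-3, 11))*(6*(-54)) = (31*(5/6 - 3))*(6*(-54)) = (31*(-13/6))*(-324) = -403/6*(-324) = 21762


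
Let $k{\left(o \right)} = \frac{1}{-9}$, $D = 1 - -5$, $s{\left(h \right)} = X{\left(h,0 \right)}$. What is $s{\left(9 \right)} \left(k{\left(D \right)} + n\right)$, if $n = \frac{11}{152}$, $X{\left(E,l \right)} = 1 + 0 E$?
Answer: $- \frac{53}{1368} \approx -0.038743$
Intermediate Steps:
$X{\left(E,l \right)} = 1$ ($X{\left(E,l \right)} = 1 + 0 = 1$)
$s{\left(h \right)} = 1$
$n = \frac{11}{152}$ ($n = 11 \cdot \frac{1}{152} = \frac{11}{152} \approx 0.072368$)
$D = 6$ ($D = 1 + 5 = 6$)
$k{\left(o \right)} = - \frac{1}{9}$
$s{\left(9 \right)} \left(k{\left(D \right)} + n\right) = 1 \left(- \frac{1}{9} + \frac{11}{152}\right) = 1 \left(- \frac{53}{1368}\right) = - \frac{53}{1368}$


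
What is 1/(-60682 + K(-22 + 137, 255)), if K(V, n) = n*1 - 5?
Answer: -1/60432 ≈ -1.6548e-5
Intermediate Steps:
K(V, n) = -5 + n (K(V, n) = n - 5 = -5 + n)
1/(-60682 + K(-22 + 137, 255)) = 1/(-60682 + (-5 + 255)) = 1/(-60682 + 250) = 1/(-60432) = -1/60432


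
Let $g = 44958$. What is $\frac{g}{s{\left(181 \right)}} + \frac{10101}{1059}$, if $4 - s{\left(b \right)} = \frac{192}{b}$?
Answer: $\frac{1437146369}{93898} \approx 15305.0$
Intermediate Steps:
$s{\left(b \right)} = 4 - \frac{192}{b}$
$\frac{g}{s{\left(181 \right)}} + \frac{10101}{1059} = \frac{44958}{4 - \frac{192}{181}} + \frac{10101}{1059} = \frac{44958}{4 - \frac{192}{181}} + 10101 \cdot \frac{1}{1059} = \frac{44958}{4 - \frac{192}{181}} + \frac{3367}{353} = \frac{44958}{\frac{532}{181}} + \frac{3367}{353} = 44958 \cdot \frac{181}{532} + \frac{3367}{353} = \frac{4068699}{266} + \frac{3367}{353} = \frac{1437146369}{93898}$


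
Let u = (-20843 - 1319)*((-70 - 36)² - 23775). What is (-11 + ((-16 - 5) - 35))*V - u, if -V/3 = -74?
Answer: -277904192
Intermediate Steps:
V = 222 (V = -3*(-74) = 222)
u = 277889318 (u = -22162*((-106)² - 23775) = -22162*(11236 - 23775) = -22162*(-12539) = 277889318)
(-11 + ((-16 - 5) - 35))*V - u = (-11 + ((-16 - 5) - 35))*222 - 1*277889318 = (-11 + (-21 - 35))*222 - 277889318 = (-11 - 56)*222 - 277889318 = -67*222 - 277889318 = -14874 - 277889318 = -277904192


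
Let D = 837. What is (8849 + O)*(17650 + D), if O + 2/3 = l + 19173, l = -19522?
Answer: 471381526/3 ≈ 1.5713e+8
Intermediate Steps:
O = -1049/3 (O = -⅔ + (-19522 + 19173) = -⅔ - 349 = -1049/3 ≈ -349.67)
(8849 + O)*(17650 + D) = (8849 - 1049/3)*(17650 + 837) = (25498/3)*18487 = 471381526/3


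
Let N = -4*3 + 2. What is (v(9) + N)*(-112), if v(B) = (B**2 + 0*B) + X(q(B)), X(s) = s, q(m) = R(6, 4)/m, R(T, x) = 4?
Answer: -72016/9 ≈ -8001.8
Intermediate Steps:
q(m) = 4/m
N = -10 (N = -12 + 2 = -10)
v(B) = B**2 + 4/B (v(B) = (B**2 + 0*B) + 4/B = (B**2 + 0) + 4/B = B**2 + 4/B)
(v(9) + N)*(-112) = ((4 + 9**3)/9 - 10)*(-112) = ((4 + 729)/9 - 10)*(-112) = ((1/9)*733 - 10)*(-112) = (733/9 - 10)*(-112) = (643/9)*(-112) = -72016/9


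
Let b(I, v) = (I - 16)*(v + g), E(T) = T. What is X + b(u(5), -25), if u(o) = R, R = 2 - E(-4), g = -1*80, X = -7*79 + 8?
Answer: 505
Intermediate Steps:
X = -545 (X = -553 + 8 = -545)
g = -80
R = 6 (R = 2 - 1*(-4) = 2 + 4 = 6)
u(o) = 6
b(I, v) = (-80 + v)*(-16 + I) (b(I, v) = (I - 16)*(v - 80) = (-16 + I)*(-80 + v) = (-80 + v)*(-16 + I))
X + b(u(5), -25) = -545 + (1280 - 80*6 - 16*(-25) + 6*(-25)) = -545 + (1280 - 480 + 400 - 150) = -545 + 1050 = 505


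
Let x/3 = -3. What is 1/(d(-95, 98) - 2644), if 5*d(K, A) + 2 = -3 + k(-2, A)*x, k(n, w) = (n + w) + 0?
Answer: -5/14089 ≈ -0.00035489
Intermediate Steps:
x = -9 (x = 3*(-3) = -9)
k(n, w) = n + w
d(K, A) = 13/5 - 9*A/5 (d(K, A) = -⅖ + (-3 + (-2 + A)*(-9))/5 = -⅖ + (-3 + (18 - 9*A))/5 = -⅖ + (15 - 9*A)/5 = -⅖ + (3 - 9*A/5) = 13/5 - 9*A/5)
1/(d(-95, 98) - 2644) = 1/((13/5 - 9/5*98) - 2644) = 1/((13/5 - 882/5) - 2644) = 1/(-869/5 - 2644) = 1/(-14089/5) = -5/14089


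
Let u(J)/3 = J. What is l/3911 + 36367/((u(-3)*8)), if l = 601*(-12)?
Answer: -142750601/281592 ≈ -506.94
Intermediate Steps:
u(J) = 3*J
l = -7212
l/3911 + 36367/((u(-3)*8)) = -7212/3911 + 36367/(((3*(-3))*8)) = -7212*1/3911 + 36367/((-9*8)) = -7212/3911 + 36367/(-72) = -7212/3911 + 36367*(-1/72) = -7212/3911 - 36367/72 = -142750601/281592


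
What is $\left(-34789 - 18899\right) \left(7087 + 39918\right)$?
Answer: $-2523604440$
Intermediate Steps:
$\left(-34789 - 18899\right) \left(7087 + 39918\right) = \left(-53688\right) 47005 = -2523604440$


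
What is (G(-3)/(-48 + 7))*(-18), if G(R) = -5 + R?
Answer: -144/41 ≈ -3.5122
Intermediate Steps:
(G(-3)/(-48 + 7))*(-18) = ((-5 - 3)/(-48 + 7))*(-18) = -8/(-41)*(-18) = -8*(-1/41)*(-18) = (8/41)*(-18) = -144/41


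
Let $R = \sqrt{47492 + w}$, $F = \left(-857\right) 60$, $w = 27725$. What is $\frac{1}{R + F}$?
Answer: $- \frac{51420}{2643941183} - \frac{\sqrt{75217}}{2643941183} \approx -1.9552 \cdot 10^{-5}$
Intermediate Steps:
$F = -51420$
$R = \sqrt{75217}$ ($R = \sqrt{47492 + 27725} = \sqrt{75217} \approx 274.26$)
$\frac{1}{R + F} = \frac{1}{\sqrt{75217} - 51420} = \frac{1}{-51420 + \sqrt{75217}}$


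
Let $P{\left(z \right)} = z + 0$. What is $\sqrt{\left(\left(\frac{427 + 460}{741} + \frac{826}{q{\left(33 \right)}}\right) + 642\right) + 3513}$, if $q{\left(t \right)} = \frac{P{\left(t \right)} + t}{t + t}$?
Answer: $\frac{4 \sqrt{170976858}}{741} \approx 70.585$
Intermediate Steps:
$P{\left(z \right)} = z$
$q{\left(t \right)} = 1$ ($q{\left(t \right)} = \frac{t + t}{t + t} = \frac{2 t}{2 t} = 2 t \frac{1}{2 t} = 1$)
$\sqrt{\left(\left(\frac{427 + 460}{741} + \frac{826}{q{\left(33 \right)}}\right) + 642\right) + 3513} = \sqrt{\left(\left(\frac{427 + 460}{741} + \frac{826}{1}\right) + 642\right) + 3513} = \sqrt{\left(\left(887 \cdot \frac{1}{741} + 826 \cdot 1\right) + 642\right) + 3513} = \sqrt{\left(\left(\frac{887}{741} + 826\right) + 642\right) + 3513} = \sqrt{\left(\frac{612953}{741} + 642\right) + 3513} = \sqrt{\frac{1088675}{741} + 3513} = \sqrt{\frac{3691808}{741}} = \frac{4 \sqrt{170976858}}{741}$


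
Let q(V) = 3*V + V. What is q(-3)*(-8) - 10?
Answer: 86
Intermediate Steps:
q(V) = 4*V
q(-3)*(-8) - 10 = (4*(-3))*(-8) - 10 = -12*(-8) - 10 = 96 - 10 = 86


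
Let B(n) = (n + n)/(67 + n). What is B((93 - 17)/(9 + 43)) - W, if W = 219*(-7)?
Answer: 682204/445 ≈ 1533.0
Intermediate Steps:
B(n) = 2*n/(67 + n) (B(n) = (2*n)/(67 + n) = 2*n/(67 + n))
W = -1533
B((93 - 17)/(9 + 43)) - W = 2*((93 - 17)/(9 + 43))/(67 + (93 - 17)/(9 + 43)) - 1*(-1533) = 2*(76/52)/(67 + 76/52) + 1533 = 2*(76*(1/52))/(67 + 76*(1/52)) + 1533 = 2*(19/13)/(67 + 19/13) + 1533 = 2*(19/13)/(890/13) + 1533 = 2*(19/13)*(13/890) + 1533 = 19/445 + 1533 = 682204/445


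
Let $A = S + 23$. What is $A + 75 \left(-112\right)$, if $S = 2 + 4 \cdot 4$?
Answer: $-8359$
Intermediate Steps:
$S = 18$ ($S = 2 + 16 = 18$)
$A = 41$ ($A = 18 + 23 = 41$)
$A + 75 \left(-112\right) = 41 + 75 \left(-112\right) = 41 - 8400 = -8359$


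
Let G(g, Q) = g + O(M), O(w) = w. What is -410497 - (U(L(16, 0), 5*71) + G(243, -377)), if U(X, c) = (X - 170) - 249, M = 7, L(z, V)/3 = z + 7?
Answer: -410397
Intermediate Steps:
L(z, V) = 21 + 3*z (L(z, V) = 3*(z + 7) = 3*(7 + z) = 21 + 3*z)
U(X, c) = -419 + X (U(X, c) = (-170 + X) - 249 = -419 + X)
G(g, Q) = 7 + g (G(g, Q) = g + 7 = 7 + g)
-410497 - (U(L(16, 0), 5*71) + G(243, -377)) = -410497 - ((-419 + (21 + 3*16)) + (7 + 243)) = -410497 - ((-419 + (21 + 48)) + 250) = -410497 - ((-419 + 69) + 250) = -410497 - (-350 + 250) = -410497 - 1*(-100) = -410497 + 100 = -410397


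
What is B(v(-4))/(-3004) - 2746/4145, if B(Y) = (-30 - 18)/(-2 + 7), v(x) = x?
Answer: -2052298/3112895 ≈ -0.65929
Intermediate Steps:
B(Y) = -48/5
B(v(-4))/(-3004) - 2746/4145 = -48/5/(-3004) - 2746/4145 = -48/5*(-1/3004) - 2746*1/4145 = 12/3755 - 2746/4145 = -2052298/3112895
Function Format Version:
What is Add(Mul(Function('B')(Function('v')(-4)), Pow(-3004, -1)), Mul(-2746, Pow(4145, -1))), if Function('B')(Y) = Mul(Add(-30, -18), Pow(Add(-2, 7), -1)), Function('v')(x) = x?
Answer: Rational(-2052298, 3112895) ≈ -0.65929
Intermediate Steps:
Function('B')(Y) = Rational(-48, 5) (Function('B')(Y) = Mul(-48, Pow(5, -1)) = Mul(-48, Rational(1, 5)) = Rational(-48, 5))
Add(Mul(Function('B')(Function('v')(-4)), Pow(-3004, -1)), Mul(-2746, Pow(4145, -1))) = Add(Mul(Rational(-48, 5), Pow(-3004, -1)), Mul(-2746, Pow(4145, -1))) = Add(Mul(Rational(-48, 5), Rational(-1, 3004)), Mul(-2746, Rational(1, 4145))) = Add(Rational(12, 3755), Rational(-2746, 4145)) = Rational(-2052298, 3112895)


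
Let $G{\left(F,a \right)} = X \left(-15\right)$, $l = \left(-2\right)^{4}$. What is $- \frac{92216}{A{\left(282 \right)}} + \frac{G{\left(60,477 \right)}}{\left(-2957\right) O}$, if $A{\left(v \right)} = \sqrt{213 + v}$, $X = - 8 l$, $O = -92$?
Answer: $\frac{480}{68011} - \frac{92216 \sqrt{55}}{165} \approx -4144.8$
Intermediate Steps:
$l = 16$
$X = -128$ ($X = \left(-8\right) 16 = -128$)
$G{\left(F,a \right)} = 1920$ ($G{\left(F,a \right)} = \left(-128\right) \left(-15\right) = 1920$)
$- \frac{92216}{A{\left(282 \right)}} + \frac{G{\left(60,477 \right)}}{\left(-2957\right) O} = - \frac{92216}{\sqrt{213 + 282}} + \frac{1920}{\left(-2957\right) \left(-92\right)} = - \frac{92216}{\sqrt{495}} + \frac{1920}{272044} = - \frac{92216}{3 \sqrt{55}} + 1920 \cdot \frac{1}{272044} = - 92216 \frac{\sqrt{55}}{165} + \frac{480}{68011} = - \frac{92216 \sqrt{55}}{165} + \frac{480}{68011} = \frac{480}{68011} - \frac{92216 \sqrt{55}}{165}$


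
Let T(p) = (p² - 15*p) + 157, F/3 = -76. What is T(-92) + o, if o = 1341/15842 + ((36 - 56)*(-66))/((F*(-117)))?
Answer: 352207600429/35216766 ≈ 10001.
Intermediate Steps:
F = -228 (F = 3*(-76) = -228)
T(p) = 157 + p² - 15*p
o = 4723663/35216766 (o = 1341/15842 + ((36 - 56)*(-66))/((-228*(-117))) = 1341*(1/15842) - 20*(-66)/26676 = 1341/15842 + 1320*(1/26676) = 1341/15842 + 110/2223 = 4723663/35216766 ≈ 0.13413)
T(-92) + o = (157 + (-92)² - 15*(-92)) + 4723663/35216766 = (157 + 8464 + 1380) + 4723663/35216766 = 10001 + 4723663/35216766 = 352207600429/35216766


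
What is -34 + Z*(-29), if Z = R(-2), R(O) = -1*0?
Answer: -34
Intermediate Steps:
R(O) = 0
Z = 0
-34 + Z*(-29) = -34 + 0*(-29) = -34 + 0 = -34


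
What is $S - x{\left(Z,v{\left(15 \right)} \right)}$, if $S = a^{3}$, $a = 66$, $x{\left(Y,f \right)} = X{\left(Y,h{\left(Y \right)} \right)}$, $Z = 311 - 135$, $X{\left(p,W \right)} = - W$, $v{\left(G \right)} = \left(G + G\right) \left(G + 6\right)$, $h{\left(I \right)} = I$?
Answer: $287672$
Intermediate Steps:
$v{\left(G \right)} = 2 G \left(6 + G\right)$
$Z = 176$ ($Z = 311 - 135 = 176$)
$x{\left(Y,f \right)} = - Y$
$S = 287496$ ($S = 66^{3} = 287496$)
$S - x{\left(Z,v{\left(15 \right)} \right)} = 287496 - \left(-1\right) 176 = 287496 - -176 = 287496 + 176 = 287672$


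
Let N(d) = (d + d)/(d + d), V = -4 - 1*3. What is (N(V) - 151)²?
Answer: 22500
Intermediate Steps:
V = -7 (V = -4 - 3 = -7)
N(d) = 1 (N(d) = (2*d)/((2*d)) = (2*d)*(1/(2*d)) = 1)
(N(V) - 151)² = (1 - 151)² = (-150)² = 22500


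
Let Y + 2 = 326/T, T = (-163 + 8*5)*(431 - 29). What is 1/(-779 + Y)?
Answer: -24723/19308826 ≈ -0.0012804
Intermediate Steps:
T = -49446 (T = (-163 + 40)*402 = -123*402 = -49446)
Y = -49609/24723 (Y = -2 + 326/(-49446) = -2 + 326*(-1/49446) = -2 - 163/24723 = -49609/24723 ≈ -2.0066)
1/(-779 + Y) = 1/(-779 - 49609/24723) = 1/(-19308826/24723) = -24723/19308826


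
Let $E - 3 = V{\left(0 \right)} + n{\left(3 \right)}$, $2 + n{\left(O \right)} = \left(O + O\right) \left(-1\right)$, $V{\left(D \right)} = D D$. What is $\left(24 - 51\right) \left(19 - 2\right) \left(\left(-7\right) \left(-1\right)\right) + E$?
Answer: $-3218$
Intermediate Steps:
$V{\left(D \right)} = D^{2}$
$n{\left(O \right)} = -2 - 2 O$ ($n{\left(O \right)} = -2 + \left(O + O\right) \left(-1\right) = -2 + 2 O \left(-1\right) = -2 - 2 O$)
$E = -5$ ($E = 3 + \left(0^{2} - 8\right) = 3 + \left(0 - 8\right) = 3 - 8 = -5$)
$\left(24 - 51\right) \left(19 - 2\right) \left(\left(-7\right) \left(-1\right)\right) + E = \left(24 - 51\right) \left(19 - 2\right) \left(\left(-7\right) \left(-1\right)\right) - 5 = \left(-27\right) 17 \cdot 7 - 5 = \left(-459\right) 7 - 5 = -3213 - 5 = -3218$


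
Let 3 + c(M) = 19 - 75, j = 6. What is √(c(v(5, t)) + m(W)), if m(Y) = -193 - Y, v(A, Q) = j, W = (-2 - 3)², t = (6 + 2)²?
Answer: I*√277 ≈ 16.643*I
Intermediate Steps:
t = 64 (t = 8² = 64)
W = 25 (W = (-5)² = 25)
v(A, Q) = 6
c(M) = -59 (c(M) = -3 + (19 - 75) = -3 - 56 = -59)
√(c(v(5, t)) + m(W)) = √(-59 + (-193 - 1*25)) = √(-59 + (-193 - 25)) = √(-59 - 218) = √(-277) = I*√277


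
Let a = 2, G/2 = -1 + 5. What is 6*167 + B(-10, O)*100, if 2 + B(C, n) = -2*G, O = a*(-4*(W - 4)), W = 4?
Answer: -798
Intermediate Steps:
G = 8 (G = 2*(-1 + 5) = 2*4 = 8)
O = 0 (O = 2*(-4*(4 - 4)) = 2*(-4*0) = 2*0 = 0)
B(C, n) = -18 (B(C, n) = -2 - 2*8 = -2 - 16 = -18)
6*167 + B(-10, O)*100 = 6*167 - 18*100 = 1002 - 1800 = -798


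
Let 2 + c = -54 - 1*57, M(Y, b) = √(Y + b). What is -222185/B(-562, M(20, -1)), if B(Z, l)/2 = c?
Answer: 222185/226 ≈ 983.12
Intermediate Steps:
c = -113 (c = -2 + (-54 - 1*57) = -2 + (-54 - 57) = -2 - 111 = -113)
B(Z, l) = -226 (B(Z, l) = 2*(-113) = -226)
-222185/B(-562, M(20, -1)) = -222185/(-226) = -222185*(-1/226) = 222185/226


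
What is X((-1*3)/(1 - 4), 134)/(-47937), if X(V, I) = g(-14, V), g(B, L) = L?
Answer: -1/47937 ≈ -2.0861e-5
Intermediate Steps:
X(V, I) = V
X((-1*3)/(1 - 4), 134)/(-47937) = ((-1*3)/(1 - 4))/(-47937) = -3/(-3)*(-1/47937) = -3*(-⅓)*(-1/47937) = 1*(-1/47937) = -1/47937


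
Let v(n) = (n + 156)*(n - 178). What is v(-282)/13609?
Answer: 57960/13609 ≈ 4.2589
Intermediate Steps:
v(n) = (-178 + n)*(156 + n) (v(n) = (156 + n)*(-178 + n) = (-178 + n)*(156 + n))
v(-282)/13609 = (-27768 + (-282)² - 22*(-282))/13609 = (-27768 + 79524 + 6204)*(1/13609) = 57960*(1/13609) = 57960/13609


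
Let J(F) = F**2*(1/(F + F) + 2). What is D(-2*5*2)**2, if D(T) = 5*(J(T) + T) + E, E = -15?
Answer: 14707225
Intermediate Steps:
J(F) = F**2*(2 + 1/(2*F)) (J(F) = F**2*(1/(2*F) + 2) = F**2*(2 + 1/(2*F)))
D(T) = -15 + 5*T + 5*T*(1 + 4*T)/2 (D(T) = 5*(T*(1 + 4*T)/2 + T) - 15 = 5*(T + T*(1 + 4*T)/2) - 15 = (5*T + 5*T*(1 + 4*T)/2) - 15 = -15 + 5*T + 5*T*(1 + 4*T)/2)
D(-2*5*2)**2 = (-15 + 10*(-2*5*2)**2 + 15*(-2*5*2)/2)**2 = (-15 + 10*(-10*2)**2 + 15*(-10*2)/2)**2 = (-15 + 10*(-20)**2 + (15/2)*(-20))**2 = (-15 + 10*400 - 150)**2 = (-15 + 4000 - 150)**2 = 3835**2 = 14707225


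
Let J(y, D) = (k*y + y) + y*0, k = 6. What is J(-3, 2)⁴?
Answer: 194481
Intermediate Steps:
J(y, D) = 7*y (J(y, D) = (6*y + y) + y*0 = 7*y + 0 = 7*y)
J(-3, 2)⁴ = (7*(-3))⁴ = (-21)⁴ = 194481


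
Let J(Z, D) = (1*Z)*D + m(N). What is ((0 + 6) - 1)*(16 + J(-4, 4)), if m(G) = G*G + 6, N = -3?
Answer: 75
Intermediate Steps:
m(G) = 6 + G² (m(G) = G² + 6 = 6 + G²)
J(Z, D) = 15 + D*Z (J(Z, D) = (1*Z)*D + (6 + (-3)²) = Z*D + (6 + 9) = D*Z + 15 = 15 + D*Z)
((0 + 6) - 1)*(16 + J(-4, 4)) = ((0 + 6) - 1)*(16 + (15 + 4*(-4))) = (6 - 1)*(16 + (15 - 16)) = 5*(16 - 1) = 5*15 = 75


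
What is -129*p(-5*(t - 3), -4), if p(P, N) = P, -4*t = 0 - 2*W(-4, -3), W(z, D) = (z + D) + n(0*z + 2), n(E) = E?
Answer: -7095/2 ≈ -3547.5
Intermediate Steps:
W(z, D) = 2 + D + z (W(z, D) = (z + D) + (0*z + 2) = (D + z) + (0 + 2) = (D + z) + 2 = 2 + D + z)
t = -5/2 (t = -(0 - 2*(2 - 3 - 4))/4 = -(0 - 2*(-5))/4 = -(0 + 10)/4 = -1/4*10 = -5/2 ≈ -2.5000)
-129*p(-5*(t - 3), -4) = -(-645)*(-5/2 - 3) = -(-645)*(-11)/2 = -129*55/2 = -7095/2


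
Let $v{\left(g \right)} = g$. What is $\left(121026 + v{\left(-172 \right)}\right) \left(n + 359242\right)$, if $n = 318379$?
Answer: $81893208334$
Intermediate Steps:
$\left(121026 + v{\left(-172 \right)}\right) \left(n + 359242\right) = \left(121026 - 172\right) \left(318379 + 359242\right) = 120854 \cdot 677621 = 81893208334$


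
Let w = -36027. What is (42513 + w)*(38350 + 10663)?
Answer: 317898318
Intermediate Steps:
(42513 + w)*(38350 + 10663) = (42513 - 36027)*(38350 + 10663) = 6486*49013 = 317898318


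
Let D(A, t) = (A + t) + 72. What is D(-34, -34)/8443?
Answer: 4/8443 ≈ 0.00047377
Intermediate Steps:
D(A, t) = 72 + A + t
D(-34, -34)/8443 = (72 - 34 - 34)/8443 = 4*(1/8443) = 4/8443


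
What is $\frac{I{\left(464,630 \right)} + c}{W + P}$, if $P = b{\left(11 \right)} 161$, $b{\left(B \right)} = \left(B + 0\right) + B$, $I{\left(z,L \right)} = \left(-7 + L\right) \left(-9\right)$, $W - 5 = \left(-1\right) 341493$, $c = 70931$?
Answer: $- \frac{4666}{24139} \approx -0.1933$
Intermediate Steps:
$W = -341488$ ($W = 5 - 341493 = -341488$)
$I{\left(z,L \right)} = 63 - 9 L$
$b{\left(B \right)} = 2 B$ ($b{\left(B \right)} = B + B = 2 B$)
$P = 3542$ ($P = 2 \cdot 11 \cdot 161 = 22 \cdot 161 = 3542$)
$\frac{I{\left(464,630 \right)} + c}{W + P} = \frac{\left(63 - 5670\right) + 70931}{-341488 + 3542} = \frac{\left(63 - 5670\right) + 70931}{-337946} = \left(-5607 + 70931\right) \left(- \frac{1}{337946}\right) = 65324 \left(- \frac{1}{337946}\right) = - \frac{4666}{24139}$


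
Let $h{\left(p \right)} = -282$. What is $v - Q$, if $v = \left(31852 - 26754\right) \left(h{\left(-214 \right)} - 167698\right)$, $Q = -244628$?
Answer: $-856117412$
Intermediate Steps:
$v = -856362040$ ($v = \left(31852 - 26754\right) \left(-282 - 167698\right) = 5098 \left(-167980\right) = -856362040$)
$v - Q = -856362040 - -244628 = -856362040 + 244628 = -856117412$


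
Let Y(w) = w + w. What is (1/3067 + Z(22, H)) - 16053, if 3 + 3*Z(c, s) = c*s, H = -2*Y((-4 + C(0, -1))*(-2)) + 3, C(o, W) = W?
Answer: -150209389/9201 ≈ -16325.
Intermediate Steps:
Y(w) = 2*w
H = -37 (H = -4*(-4 - 1)*(-2) + 3 = -4*(-5*(-2)) + 3 = -4*10 + 3 = -2*20 + 3 = -40 + 3 = -37)
Z(c, s) = -1 + c*s/3 (Z(c, s) = -1 + (c*s)/3 = -1 + c*s/3)
(1/3067 + Z(22, H)) - 16053 = (1/3067 + (-1 + (1/3)*22*(-37))) - 16053 = (1/3067 + (-1 - 814/3)) - 16053 = (1/3067 - 817/3) - 16053 = -2505736/9201 - 16053 = -150209389/9201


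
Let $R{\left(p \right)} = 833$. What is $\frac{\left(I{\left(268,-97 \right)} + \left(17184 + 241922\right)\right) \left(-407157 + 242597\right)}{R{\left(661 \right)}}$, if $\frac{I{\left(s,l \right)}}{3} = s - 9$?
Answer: $- \frac{2515667440}{49} \approx -5.134 \cdot 10^{7}$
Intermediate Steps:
$I{\left(s,l \right)} = -27 + 3 s$ ($I{\left(s,l \right)} = 3 \left(s - 9\right) = 3 \left(-9 + s\right) = -27 + 3 s$)
$\frac{\left(I{\left(268,-97 \right)} + \left(17184 + 241922\right)\right) \left(-407157 + 242597\right)}{R{\left(661 \right)}} = \frac{\left(\left(-27 + 3 \cdot 268\right) + \left(17184 + 241922\right)\right) \left(-407157 + 242597\right)}{833} = \left(\left(-27 + 804\right) + 259106\right) \left(-164560\right) \frac{1}{833} = \left(777 + 259106\right) \left(-164560\right) \frac{1}{833} = 259883 \left(-164560\right) \frac{1}{833} = \left(-42766346480\right) \frac{1}{833} = - \frac{2515667440}{49}$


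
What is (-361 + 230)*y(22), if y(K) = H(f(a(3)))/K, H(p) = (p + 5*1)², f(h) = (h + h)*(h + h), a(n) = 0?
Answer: -3275/22 ≈ -148.86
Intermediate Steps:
f(h) = 4*h² (f(h) = (2*h)*(2*h) = 4*h²)
H(p) = (5 + p)² (H(p) = (p + 5)² = (5 + p)²)
y(K) = 25/K (y(K) = (5 + 4*0²)²/K = (5 + 4*0)²/K = (5 + 0)²/K = 5²/K = 25/K)
(-361 + 230)*y(22) = (-361 + 230)*(25/22) = -3275/22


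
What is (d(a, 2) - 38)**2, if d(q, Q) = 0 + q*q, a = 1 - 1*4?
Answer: 841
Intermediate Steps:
a = -3 (a = 1 - 4 = -3)
d(q, Q) = q**2 (d(q, Q) = 0 + q**2 = q**2)
(d(a, 2) - 38)**2 = ((-3)**2 - 38)**2 = (9 - 38)**2 = (-29)**2 = 841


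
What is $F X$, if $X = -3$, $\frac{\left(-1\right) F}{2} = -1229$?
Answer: $-7374$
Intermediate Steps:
$F = 2458$ ($F = \left(-2\right) \left(-1229\right) = 2458$)
$F X = 2458 \left(-3\right) = -7374$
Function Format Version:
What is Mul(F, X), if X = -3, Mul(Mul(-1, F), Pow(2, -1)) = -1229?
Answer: -7374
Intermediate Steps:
F = 2458 (F = Mul(-2, -1229) = 2458)
Mul(F, X) = Mul(2458, -3) = -7374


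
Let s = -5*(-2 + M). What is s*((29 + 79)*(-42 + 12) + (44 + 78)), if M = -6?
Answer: -124720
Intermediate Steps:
s = 40 (s = -5*(-2 - 6) = -5*(-8) = 40)
s*((29 + 79)*(-42 + 12) + (44 + 78)) = 40*((29 + 79)*(-42 + 12) + (44 + 78)) = 40*(108*(-30) + 122) = 40*(-3240 + 122) = 40*(-3118) = -124720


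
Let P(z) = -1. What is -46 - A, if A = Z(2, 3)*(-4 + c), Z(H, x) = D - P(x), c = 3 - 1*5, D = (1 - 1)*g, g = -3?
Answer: -40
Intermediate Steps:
D = 0 (D = (1 - 1)*(-3) = 0*(-3) = 0)
c = -2 (c = 3 - 5 = -2)
Z(H, x) = 1 (Z(H, x) = 0 - 1*(-1) = 0 + 1 = 1)
A = -6 (A = 1*(-4 - 2) = 1*(-6) = -6)
-46 - A = -46 - 1*(-6) = -46 + 6 = -40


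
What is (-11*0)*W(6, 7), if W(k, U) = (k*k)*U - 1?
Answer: 0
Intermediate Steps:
W(k, U) = -1 + U*k**2 (W(k, U) = k**2*U - 1 = U*k**2 - 1 = -1 + U*k**2)
(-11*0)*W(6, 7) = (-11*0)*(-1 + 7*6**2) = 0*(-1 + 7*36) = 0*(-1 + 252) = 0*251 = 0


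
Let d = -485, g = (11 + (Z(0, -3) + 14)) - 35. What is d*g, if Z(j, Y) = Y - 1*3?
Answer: 7760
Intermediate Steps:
Z(j, Y) = -3 + Y (Z(j, Y) = Y - 3 = -3 + Y)
g = -16 (g = (11 + ((-3 - 3) + 14)) - 35 = (11 + (-6 + 14)) - 35 = (11 + 8) - 35 = 19 - 35 = -16)
d*g = -485*(-16) = 7760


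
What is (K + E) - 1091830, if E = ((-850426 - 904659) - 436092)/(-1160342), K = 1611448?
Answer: 602936780533/1160342 ≈ 5.1962e+5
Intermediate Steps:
E = 2191177/1160342 (E = (-1755085 - 436092)*(-1/1160342) = -2191177*(-1/1160342) = 2191177/1160342 ≈ 1.8884)
(K + E) - 1091830 = (1611448 + 2191177/1160342) - 1091830 = 1869832986393/1160342 - 1091830 = 602936780533/1160342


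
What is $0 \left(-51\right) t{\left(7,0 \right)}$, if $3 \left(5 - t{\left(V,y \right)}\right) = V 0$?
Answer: $0$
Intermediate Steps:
$t{\left(V,y \right)} = 5$ ($t{\left(V,y \right)} = 5 - \frac{V 0}{3} = 5 - 0 = 5 + 0 = 5$)
$0 \left(-51\right) t{\left(7,0 \right)} = 0 \left(-51\right) 5 = 0 \cdot 5 = 0$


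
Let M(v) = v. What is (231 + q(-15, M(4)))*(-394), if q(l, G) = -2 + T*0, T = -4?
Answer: -90226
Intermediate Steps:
q(l, G) = -2 (q(l, G) = -2 - 4*0 = -2 + 0 = -2)
(231 + q(-15, M(4)))*(-394) = (231 - 2)*(-394) = 229*(-394) = -90226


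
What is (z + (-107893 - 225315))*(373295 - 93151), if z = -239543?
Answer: -160452756144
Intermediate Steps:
(z + (-107893 - 225315))*(373295 - 93151) = (-239543 + (-107893 - 225315))*(373295 - 93151) = (-239543 - 333208)*280144 = -572751*280144 = -160452756144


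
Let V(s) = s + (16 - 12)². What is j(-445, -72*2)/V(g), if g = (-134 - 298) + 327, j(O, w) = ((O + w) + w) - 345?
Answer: 1078/89 ≈ 12.112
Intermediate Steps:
j(O, w) = -345 + O + 2*w (j(O, w) = (O + 2*w) - 345 = -345 + O + 2*w)
g = -105 (g = -432 + 327 = -105)
V(s) = 16 + s (V(s) = s + 4² = s + 16 = 16 + s)
j(-445, -72*2)/V(g) = (-345 - 445 + 2*(-72*2))/(16 - 105) = (-345 - 445 + 2*(-144))/(-89) = (-345 - 445 - 288)*(-1/89) = -1078*(-1/89) = 1078/89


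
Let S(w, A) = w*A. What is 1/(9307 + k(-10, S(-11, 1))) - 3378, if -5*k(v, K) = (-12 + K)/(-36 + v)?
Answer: -314387072/93069 ≈ -3378.0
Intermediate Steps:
S(w, A) = A*w
k(v, K) = -(-12 + K)/(5*(-36 + v))
1/(9307 + k(-10, S(-11, 1))) - 3378 = 1/(9307 + (12 - (-11))/(5*(-36 - 10))) - 3378 = 1/(9307 + (⅕)*(12 - 1*(-11))/(-46)) - 3378 = 1/(9307 + (⅕)*(-1/46)*(12 + 11)) - 3378 = 1/(9307 + (⅕)*(-1/46)*23) - 3378 = 1/(9307 - ⅒) - 3378 = 1/(93069/10) - 3378 = 10/93069 - 3378 = -314387072/93069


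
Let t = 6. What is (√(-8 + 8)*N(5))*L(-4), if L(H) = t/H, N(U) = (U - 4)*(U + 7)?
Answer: 0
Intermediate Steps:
N(U) = (-4 + U)*(7 + U)
L(H) = 6/H
(√(-8 + 8)*N(5))*L(-4) = (√(-8 + 8)*(-28 + 5² + 3*5))*(6/(-4)) = (√0*(-28 + 25 + 15))*(6*(-¼)) = (0*12)*(-3/2) = 0*(-3/2) = 0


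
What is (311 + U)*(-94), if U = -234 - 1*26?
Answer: -4794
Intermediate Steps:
U = -260 (U = -234 - 26 = -260)
(311 + U)*(-94) = (311 - 260)*(-94) = 51*(-94) = -4794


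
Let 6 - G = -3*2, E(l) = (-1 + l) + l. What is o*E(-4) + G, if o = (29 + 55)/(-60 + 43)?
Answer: 960/17 ≈ 56.471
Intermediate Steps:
o = -84/17 (o = 84/(-17) = 84*(-1/17) = -84/17 ≈ -4.9412)
E(l) = -1 + 2*l
G = 12 (G = 6 - (-3)*2 = 6 - 1*(-6) = 6 + 6 = 12)
o*E(-4) + G = -84*(-1 + 2*(-4))/17 + 12 = -84*(-1 - 8)/17 + 12 = -84/17*(-9) + 12 = 756/17 + 12 = 960/17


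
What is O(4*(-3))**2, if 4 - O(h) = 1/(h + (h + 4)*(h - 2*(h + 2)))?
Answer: 93025/5776 ≈ 16.105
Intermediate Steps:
O(h) = 4 - 1/(h + (-4 - h)*(4 + h)) (O(h) = 4 - 1/(h + (h + 4)*(h - 2*(h + 2))) = 4 - 1/(h + (4 + h)*(h - 2*(2 + h))) = 4 - 1/(h + (4 + h)*(h + (-4 - 2*h))) = 4 - 1/(h + (4 + h)*(-4 - h)) = 4 - 1/(h + (-4 - h)*(4 + h)))
O(4*(-3))**2 = ((65 + 4*(4*(-3))**2 + 28*(4*(-3)))/(16 + (4*(-3))**2 + 7*(4*(-3))))**2 = ((65 + 4*(-12)**2 + 28*(-12))/(16 + (-12)**2 + 7*(-12)))**2 = ((65 + 4*144 - 336)/(16 + 144 - 84))**2 = ((65 + 576 - 336)/76)**2 = ((1/76)*305)**2 = (305/76)**2 = 93025/5776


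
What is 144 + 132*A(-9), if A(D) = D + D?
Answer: -2232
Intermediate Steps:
A(D) = 2*D
144 + 132*A(-9) = 144 + 132*(2*(-9)) = 144 + 132*(-18) = 144 - 2376 = -2232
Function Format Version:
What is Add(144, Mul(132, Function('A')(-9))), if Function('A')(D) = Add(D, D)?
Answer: -2232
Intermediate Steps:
Function('A')(D) = Mul(2, D)
Add(144, Mul(132, Function('A')(-9))) = Add(144, Mul(132, Mul(2, -9))) = Add(144, Mul(132, -18)) = Add(144, -2376) = -2232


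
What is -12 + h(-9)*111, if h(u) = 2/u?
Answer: -110/3 ≈ -36.667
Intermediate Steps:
-12 + h(-9)*111 = -12 + (2/(-9))*111 = -12 + (2*(-1/9))*111 = -12 - 2/9*111 = -12 - 74/3 = -110/3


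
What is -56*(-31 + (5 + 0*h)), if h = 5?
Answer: 1456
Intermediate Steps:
-56*(-31 + (5 + 0*h)) = -56*(-31 + (5 + 0*5)) = -56*(-31 + (5 + 0)) = -56*(-31 + 5) = -56*(-26) = 1456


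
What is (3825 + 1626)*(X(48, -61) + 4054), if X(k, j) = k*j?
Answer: 6137826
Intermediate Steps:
X(k, j) = j*k
(3825 + 1626)*(X(48, -61) + 4054) = (3825 + 1626)*(-61*48 + 4054) = 5451*(-2928 + 4054) = 5451*1126 = 6137826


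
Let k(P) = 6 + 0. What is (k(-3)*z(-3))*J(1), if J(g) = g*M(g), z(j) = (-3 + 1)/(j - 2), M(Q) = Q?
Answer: 12/5 ≈ 2.4000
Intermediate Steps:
z(j) = -2/(-2 + j)
J(g) = g² (J(g) = g*g = g²)
k(P) = 6
(k(-3)*z(-3))*J(1) = (6*(-2/(-2 - 3)))*1² = (6*(-2/(-5)))*1 = (6*(-2*(-⅕)))*1 = (6*(⅖))*1 = (12/5)*1 = 12/5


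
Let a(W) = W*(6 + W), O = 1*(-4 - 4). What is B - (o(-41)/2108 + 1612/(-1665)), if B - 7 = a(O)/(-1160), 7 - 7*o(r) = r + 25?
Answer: 5666329657/712493460 ≈ 7.9528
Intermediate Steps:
O = -8 (O = 1*(-8) = -8)
o(r) = -18/7 - r/7 (o(r) = 1 - (r + 25)/7 = 1 - (25 + r)/7 = 1 + (-25/7 - r/7) = -18/7 - r/7)
B = 1013/145 (B = 7 - 8*(6 - 8)/(-1160) = 7 - 8*(-2)*(-1/1160) = 7 + 16*(-1/1160) = 7 - 2/145 = 1013/145 ≈ 6.9862)
B - (o(-41)/2108 + 1612/(-1665)) = 1013/145 - ((-18/7 - ⅐*(-41))/2108 + 1612/(-1665)) = 1013/145 - ((-18/7 + 41/7)*(1/2108) + 1612*(-1/1665)) = 1013/145 - ((23/7)*(1/2108) - 1612/1665) = 1013/145 - (23/14756 - 1612/1665) = 1013/145 - 1*(-23748377/24568740) = 1013/145 + 23748377/24568740 = 5666329657/712493460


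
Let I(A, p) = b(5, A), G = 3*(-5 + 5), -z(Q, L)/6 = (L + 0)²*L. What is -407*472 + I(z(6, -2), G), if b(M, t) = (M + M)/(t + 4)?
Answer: -4994699/26 ≈ -1.9210e+5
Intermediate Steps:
b(M, t) = 2*M/(4 + t) (b(M, t) = (2*M)/(4 + t) = 2*M/(4 + t))
z(Q, L) = -6*L³ (z(Q, L) = -6*(L + 0)²*L = -6*L²*L = -6*L³)
G = 0 (G = 3*0 = 0)
I(A, p) = 10/(4 + A) (I(A, p) = 2*5/(4 + A) = 10/(4 + A))
-407*472 + I(z(6, -2), G) = -407*472 + 10/(4 - 6*(-2)³) = -192104 + 10/(4 - 6*(-8)) = -192104 + 10/(4 + 48) = -192104 + 10/52 = -192104 + 10*(1/52) = -192104 + 5/26 = -4994699/26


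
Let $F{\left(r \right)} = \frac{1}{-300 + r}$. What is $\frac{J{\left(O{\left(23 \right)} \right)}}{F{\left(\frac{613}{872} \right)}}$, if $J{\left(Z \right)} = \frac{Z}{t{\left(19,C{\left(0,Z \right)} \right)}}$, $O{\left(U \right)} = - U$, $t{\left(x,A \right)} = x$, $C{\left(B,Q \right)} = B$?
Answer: $\frac{6002701}{16568} \approx 362.31$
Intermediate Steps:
$J{\left(Z \right)} = \frac{Z}{19}$
$\frac{J{\left(O{\left(23 \right)} \right)}}{F{\left(\frac{613}{872} \right)}} = \frac{\frac{1}{19} \left(\left(-1\right) 23\right)}{\frac{1}{-300 + \frac{613}{872}}} = \frac{\frac{1}{19} \left(-23\right)}{\frac{1}{-300 + 613 \cdot \frac{1}{872}}} = - \frac{23}{19 \frac{1}{-300 + \frac{613}{872}}} = - \frac{23}{19 \frac{1}{- \frac{260987}{872}}} = - \frac{23}{19 \left(- \frac{872}{260987}\right)} = \left(- \frac{23}{19}\right) \left(- \frac{260987}{872}\right) = \frac{6002701}{16568}$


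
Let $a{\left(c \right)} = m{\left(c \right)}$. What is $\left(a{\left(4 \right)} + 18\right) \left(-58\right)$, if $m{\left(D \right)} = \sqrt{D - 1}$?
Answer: $-1044 - 58 \sqrt{3} \approx -1144.5$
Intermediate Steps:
$m{\left(D \right)} = \sqrt{-1 + D}$
$a{\left(c \right)} = \sqrt{-1 + c}$
$\left(a{\left(4 \right)} + 18\right) \left(-58\right) = \left(\sqrt{-1 + 4} + 18\right) \left(-58\right) = \left(\sqrt{3} + 18\right) \left(-58\right) = \left(18 + \sqrt{3}\right) \left(-58\right) = -1044 - 58 \sqrt{3}$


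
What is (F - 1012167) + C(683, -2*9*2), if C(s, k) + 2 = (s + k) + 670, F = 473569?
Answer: -537283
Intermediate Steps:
C(s, k) = 668 + k + s (C(s, k) = -2 + ((s + k) + 670) = -2 + ((k + s) + 670) = -2 + (670 + k + s) = 668 + k + s)
(F - 1012167) + C(683, -2*9*2) = (473569 - 1012167) + (668 - 2*9*2 + 683) = -538598 + (668 - 18*2 + 683) = -538598 + (668 - 36 + 683) = -538598 + 1315 = -537283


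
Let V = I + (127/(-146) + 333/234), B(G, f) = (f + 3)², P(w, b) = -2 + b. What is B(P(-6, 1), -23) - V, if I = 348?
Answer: 48823/949 ≈ 51.447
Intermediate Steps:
B(G, f) = (3 + f)²
V = 330777/949 (V = 348 + (127/(-146) + 333/234) = 348 + (127*(-1/146) + 333*(1/234)) = 348 + (-127/146 + 37/26) = 348 + 525/949 = 330777/949 ≈ 348.55)
B(P(-6, 1), -23) - V = (3 - 23)² - 1*330777/949 = (-20)² - 330777/949 = 400 - 330777/949 = 48823/949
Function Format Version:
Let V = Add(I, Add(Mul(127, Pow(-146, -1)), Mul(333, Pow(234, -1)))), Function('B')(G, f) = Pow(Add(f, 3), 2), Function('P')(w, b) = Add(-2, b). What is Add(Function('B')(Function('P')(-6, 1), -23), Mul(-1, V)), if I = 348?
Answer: Rational(48823, 949) ≈ 51.447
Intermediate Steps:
Function('B')(G, f) = Pow(Add(3, f), 2)
V = Rational(330777, 949) (V = Add(348, Add(Mul(127, Pow(-146, -1)), Mul(333, Pow(234, -1)))) = Add(348, Add(Mul(127, Rational(-1, 146)), Mul(333, Rational(1, 234)))) = Add(348, Add(Rational(-127, 146), Rational(37, 26))) = Add(348, Rational(525, 949)) = Rational(330777, 949) ≈ 348.55)
Add(Function('B')(Function('P')(-6, 1), -23), Mul(-1, V)) = Add(Pow(Add(3, -23), 2), Mul(-1, Rational(330777, 949))) = Add(Pow(-20, 2), Rational(-330777, 949)) = Add(400, Rational(-330777, 949)) = Rational(48823, 949)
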